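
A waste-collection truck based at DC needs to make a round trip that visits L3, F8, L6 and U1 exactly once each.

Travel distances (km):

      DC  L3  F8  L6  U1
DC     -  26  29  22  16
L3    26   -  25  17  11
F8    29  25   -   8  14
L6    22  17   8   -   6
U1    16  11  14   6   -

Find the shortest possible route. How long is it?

Minimum total distance: 80 km.

There are 12 distinct closed tours to check (reversals are equivalent).
DC → L3 → F8 → L6 → U1 → DC: 26+25+8+6+16 = 81
DC → L3 → F8 → U1 → L6 → DC: 26+25+14+6+22 = 93
DC → L3 → L6 → F8 → U1 → DC: 26+17+8+14+16 = 81
DC → L3 → L6 → U1 → F8 → DC: 26+17+6+14+29 = 92
DC → L3 → U1 → F8 → L6 → DC: 26+11+14+8+22 = 81
DC → L3 → U1 → L6 → F8 → DC: 26+11+6+8+29 = 80
DC → F8 → L3 → L6 → U1 → DC: 29+25+17+6+16 = 93
DC → F8 → L3 → U1 → L6 → DC: 29+25+11+6+22 = 93
DC → F8 → L6 → L3 → U1 → DC: 29+8+17+11+16 = 81
DC → F8 → U1 → L3 → L6 → DC: 29+14+11+17+22 = 93
DC → L6 → L3 → F8 → U1 → DC: 22+17+25+14+16 = 94
DC → L6 → F8 → L3 → U1 → DC: 22+8+25+11+16 = 82
The minimum is 80.
One optimal route: DC → L3 → U1 → L6 → F8 → DC (or its reverse).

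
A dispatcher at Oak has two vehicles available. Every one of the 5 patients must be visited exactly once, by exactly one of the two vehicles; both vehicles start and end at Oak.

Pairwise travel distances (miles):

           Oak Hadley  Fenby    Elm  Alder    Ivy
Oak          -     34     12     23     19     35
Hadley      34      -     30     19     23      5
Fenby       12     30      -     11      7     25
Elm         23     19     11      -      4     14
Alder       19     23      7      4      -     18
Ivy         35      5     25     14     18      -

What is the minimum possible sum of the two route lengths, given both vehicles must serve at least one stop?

Check every non-empty split of the stops between the two vehicles; for each half take its own optimal tour:
  {Hadley} + {Fenby, Elm, Alder, Ivy}: 68 + 72 = 140
  {Fenby} + {Hadley, Elm, Alder, Ivy}: 24 + 76 = 100
  {Hadley, Fenby} + {Elm, Alder, Ivy}: 76 + 72 = 148
  {Elm} + {Hadley, Fenby, Alder, Ivy}: 46 + 76 = 122
  {Hadley, Elm} + {Fenby, Alder, Ivy}: 76 + 72 = 148
  {Fenby, Elm} + {Hadley, Alder, Ivy}: 46 + 76 = 122
  … (15 splits in total)
Best: vehicle 1 Oak → Fenby → Oak = 24; vehicle 2 Oak → Hadley → Ivy → Elm → Alder → Oak = 76; combined 100.

100 miles — the smallest possible combined total.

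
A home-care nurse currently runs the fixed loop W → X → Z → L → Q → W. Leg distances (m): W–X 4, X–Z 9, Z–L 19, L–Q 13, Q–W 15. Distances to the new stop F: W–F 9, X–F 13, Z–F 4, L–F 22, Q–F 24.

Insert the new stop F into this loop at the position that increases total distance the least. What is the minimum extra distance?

+7 m — insert F between Z and L.

Insertion cost between consecutive stops i–j is d(i,F) + d(F,j) − d(i,j):
  between W and X: 9 + 13 − 4 = 18
  between X and Z: 13 + 4 − 9 = 8
  between Z and L: 4 + 22 − 19 = 7
  between L and Q: 22 + 24 − 13 = 33
  between Q and W: 24 + 9 − 15 = 18
Cheapest insertion is between Z and L, adding 7.
New total = 60 + 7 = 67.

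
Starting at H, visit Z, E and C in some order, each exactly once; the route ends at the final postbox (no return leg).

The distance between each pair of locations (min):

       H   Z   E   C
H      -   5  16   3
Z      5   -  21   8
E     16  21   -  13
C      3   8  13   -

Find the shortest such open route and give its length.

There are 3! = 6 possible orderings.
H - Z - E - C: 5+21+13 = 39
H - Z - C - E: 5+8+13 = 26
H - E - Z - C: 16+21+8 = 45
H - E - C - Z: 16+13+8 = 37
H - C - Z - E: 3+8+21 = 32
H - C - E - Z: 3+13+21 = 37
The minimum is 26.
One shortest path: H → Z → C → E.

26 min — the minimum one-way total.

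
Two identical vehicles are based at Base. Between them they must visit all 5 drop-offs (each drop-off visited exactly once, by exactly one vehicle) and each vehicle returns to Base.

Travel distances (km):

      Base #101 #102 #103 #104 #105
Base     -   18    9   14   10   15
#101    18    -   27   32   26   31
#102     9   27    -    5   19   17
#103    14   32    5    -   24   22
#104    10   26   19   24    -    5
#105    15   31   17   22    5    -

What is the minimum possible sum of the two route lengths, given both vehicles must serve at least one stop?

87 km — the smallest possible combined total.

Check every non-empty split of the stops between the two vehicles; for each half take its own optimal tour:
  {#101} + {#102, #103, #104, #105}: 36 + 51 = 87
  {#102} + {#101, #103, #104, #105}: 18 + 85 = 103
  {#101, #102} + {#103, #104, #105}: 54 + 51 = 105
  {#103} + {#101, #102, #104, #105}: 28 + 75 = 103
  {#101, #103} + {#102, #104, #105}: 64 + 41 = 105
  {#102, #103} + {#101, #104, #105}: 28 + 64 = 92
  … (15 splits in total)
Best: vehicle 1 Base → #101 → Base = 36; vehicle 2 Base → #102 → #103 → #105 → #104 → Base = 51; combined 87.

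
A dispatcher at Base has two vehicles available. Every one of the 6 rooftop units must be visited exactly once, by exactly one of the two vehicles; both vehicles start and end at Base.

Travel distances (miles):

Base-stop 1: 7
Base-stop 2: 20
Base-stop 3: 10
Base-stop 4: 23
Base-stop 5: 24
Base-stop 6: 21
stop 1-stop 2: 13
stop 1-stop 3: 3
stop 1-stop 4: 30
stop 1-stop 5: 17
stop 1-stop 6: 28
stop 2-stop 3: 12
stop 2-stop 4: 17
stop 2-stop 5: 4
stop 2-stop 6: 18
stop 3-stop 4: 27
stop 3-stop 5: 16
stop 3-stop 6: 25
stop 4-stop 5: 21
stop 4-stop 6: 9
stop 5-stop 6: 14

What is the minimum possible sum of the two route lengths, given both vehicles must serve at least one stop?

86 miles — the smallest possible combined total.

There are 2^5 − 1 = 31 ways to divide the 6 stops into two non-empty groups. For each, the best each vehicle can do is its own shortest tour through its group:
  {stop 1} + {stop 2, stop 3, stop 4, stop 5, stop 6}: 14 + 72 = 86
  {stop 2} + {stop 1, stop 3, stop 4, stop 5, stop 6}: 40 + 72 = 112
  {stop 1, stop 2} + {stop 3, stop 4, stop 5, stop 6}: 40 + 72 = 112
  {stop 3} + {stop 1, stop 2, stop 4, stop 5, stop 6}: 20 + 70 = 90
  {stop 1, stop 3} + {stop 2, stop 4, stop 5, stop 6}: 20 + 70 = 90
  {stop 2, stop 3} + {stop 1, stop 4, stop 5, stop 6}: 42 + 70 = 112
  … (31 splits in total)
Best: vehicle 1 Base → stop 1 → Base = 14; vehicle 2 Base → stop 3 → stop 2 → stop 5 → stop 6 → stop 4 → Base = 72; combined 86.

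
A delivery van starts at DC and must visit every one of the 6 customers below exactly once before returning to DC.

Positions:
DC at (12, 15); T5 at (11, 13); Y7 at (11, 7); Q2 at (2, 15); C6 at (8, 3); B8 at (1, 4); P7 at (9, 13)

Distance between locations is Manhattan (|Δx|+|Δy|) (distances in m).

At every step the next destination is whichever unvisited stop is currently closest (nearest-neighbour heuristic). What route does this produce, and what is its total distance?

Total distance 50 m via the nearest-neighbour route DC → T5 → P7 → Y7 → C6 → B8 → Q2 → DC.

From DC: distances to unvisited — T5=3, P7=5, Y7=9, Q2=10, C6=16, B8=22. Nearest is T5 (3).
From T5: distances to unvisited — P7=2, Y7=6, Q2=11, C6=13, B8=19. Nearest is P7 (2).
From P7: distances to unvisited — Y7=8, Q2=9, C6=11, B8=17. Nearest is Y7 (8).
From Y7: distances to unvisited — C6=7, B8=13, Q2=17. Nearest is C6 (7).
From C6: distances to unvisited — B8=8, Q2=18. Nearest is B8 (8).
From B8: distances to unvisited — Q2=12. Nearest is Q2 (12).
Return Q2→DC: 10.
Total = 3 + 2 + 8 + 7 + 8 + 12 + 10 = 50.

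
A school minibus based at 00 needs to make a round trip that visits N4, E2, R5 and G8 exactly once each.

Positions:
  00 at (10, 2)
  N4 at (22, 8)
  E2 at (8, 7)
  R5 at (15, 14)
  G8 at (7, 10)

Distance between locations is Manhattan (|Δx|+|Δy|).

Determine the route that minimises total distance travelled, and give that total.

Minimum total distance: 54.

With 4 stops there are 4!/2 = 12 distinct round trips (a route and its reverse cost the same).
00 - N4 - E2 - R5 - G8 - 00: 18+15+14+12+11 = 70
00 - N4 - E2 - G8 - R5 - 00: 18+15+4+12+17 = 66
00 - N4 - R5 - E2 - G8 - 00: 18+13+14+4+11 = 60
00 - N4 - R5 - G8 - E2 - 00: 18+13+12+4+7 = 54
00 - N4 - G8 - E2 - R5 - 00: 18+17+4+14+17 = 70
00 - N4 - G8 - R5 - E2 - 00: 18+17+12+14+7 = 68
00 - E2 - N4 - R5 - G8 - 00: 7+15+13+12+11 = 58
00 - E2 - N4 - G8 - R5 - 00: 7+15+17+12+17 = 68
00 - E2 - R5 - N4 - G8 - 00: 7+14+13+17+11 = 62
00 - E2 - G8 - N4 - R5 - 00: 7+4+17+13+17 = 58
00 - R5 - N4 - E2 - G8 - 00: 17+13+15+4+11 = 60
00 - R5 - E2 - N4 - G8 - 00: 17+14+15+17+11 = 74
The minimum is 54.
One optimal route: 00 → N4 → R5 → G8 → E2 → 00 (or its reverse).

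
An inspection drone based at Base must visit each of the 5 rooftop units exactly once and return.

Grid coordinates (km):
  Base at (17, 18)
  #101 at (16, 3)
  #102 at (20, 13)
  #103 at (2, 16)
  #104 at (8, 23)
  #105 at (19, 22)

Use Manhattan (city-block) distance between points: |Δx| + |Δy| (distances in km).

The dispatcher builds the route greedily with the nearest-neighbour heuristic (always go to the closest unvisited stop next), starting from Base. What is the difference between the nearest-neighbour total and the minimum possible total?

Base: #105=6, #102=8, #104=14, #101=16, #103=17 ⇒ #105
#105: #102=10, #104=12, #101=22, #103=23 ⇒ #102
#102: #101=14, #103=21, #104=22 ⇒ #101
#101: #103=27, #104=28 ⇒ #103
#103: #104=13 ⇒ #104
NN route Base → #105 → #102 → #101 → #103 → #104 → Base costs 84.
Optimal: Base → #102 → #101 → #103 → #104 → #105 → Base costs 80 (by enumerating all 60 distinct tours).
Excess = 84 − 80 = 4.

Excess over optimum: 4 km.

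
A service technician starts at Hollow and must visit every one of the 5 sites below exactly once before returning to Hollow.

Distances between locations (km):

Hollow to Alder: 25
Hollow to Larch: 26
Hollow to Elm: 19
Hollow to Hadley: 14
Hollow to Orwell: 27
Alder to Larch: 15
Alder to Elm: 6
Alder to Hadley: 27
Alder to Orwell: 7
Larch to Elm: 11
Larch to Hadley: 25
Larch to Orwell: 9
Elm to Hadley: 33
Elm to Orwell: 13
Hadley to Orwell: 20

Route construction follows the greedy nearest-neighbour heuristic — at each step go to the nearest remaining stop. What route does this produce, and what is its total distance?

Nearest-neighbour total = 84 km; route Hollow → Hadley → Orwell → Alder → Elm → Larch → Hollow.

At Hollow the remaining stops are Hadley 14, Elm 19, Alder 25, Larch 26, Orwell 27; go to Hadley.
At Hadley the remaining stops are Orwell 20, Larch 25, Alder 27, Elm 33; go to Orwell.
At Orwell the remaining stops are Alder 7, Larch 9, Elm 13; go to Alder.
At Alder the remaining stops are Elm 6, Larch 15; go to Elm.
At Elm the remaining stops are Larch 11; go to Larch.
Return Larch→Hollow: 26.
Total = 14 + 20 + 7 + 6 + 11 + 26 = 84.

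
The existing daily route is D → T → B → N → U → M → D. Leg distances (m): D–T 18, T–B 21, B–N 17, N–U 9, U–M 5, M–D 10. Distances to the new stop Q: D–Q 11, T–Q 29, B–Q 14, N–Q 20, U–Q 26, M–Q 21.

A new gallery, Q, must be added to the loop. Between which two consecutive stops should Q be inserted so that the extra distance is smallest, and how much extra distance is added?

Insertion cost between consecutive stops i–j is d(i,Q) + d(Q,j) − d(i,j):
  between D and T: 11 + 29 − 18 = 22
  between T and B: 29 + 14 − 21 = 22
  between B and N: 14 + 20 − 17 = 17
  between N and U: 20 + 26 − 9 = 37
  between U and M: 26 + 21 − 5 = 42
  between M and D: 21 + 11 − 10 = 22
Cheapest insertion is between B and N, adding 17.
New total = 80 + 17 = 97.

+17 m — insert Q between B and N.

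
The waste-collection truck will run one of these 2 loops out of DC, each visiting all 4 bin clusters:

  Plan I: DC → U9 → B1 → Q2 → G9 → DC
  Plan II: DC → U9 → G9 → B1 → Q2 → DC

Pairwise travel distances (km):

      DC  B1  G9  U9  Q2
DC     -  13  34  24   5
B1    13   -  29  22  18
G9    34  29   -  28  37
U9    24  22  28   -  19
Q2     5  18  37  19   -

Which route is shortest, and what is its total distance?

Plan I: 24 + 22 + 18 + 37 + 34 = 135
Plan II: 24 + 28 + 29 + 18 + 5 = 104

104 km — Plan II is the shortest.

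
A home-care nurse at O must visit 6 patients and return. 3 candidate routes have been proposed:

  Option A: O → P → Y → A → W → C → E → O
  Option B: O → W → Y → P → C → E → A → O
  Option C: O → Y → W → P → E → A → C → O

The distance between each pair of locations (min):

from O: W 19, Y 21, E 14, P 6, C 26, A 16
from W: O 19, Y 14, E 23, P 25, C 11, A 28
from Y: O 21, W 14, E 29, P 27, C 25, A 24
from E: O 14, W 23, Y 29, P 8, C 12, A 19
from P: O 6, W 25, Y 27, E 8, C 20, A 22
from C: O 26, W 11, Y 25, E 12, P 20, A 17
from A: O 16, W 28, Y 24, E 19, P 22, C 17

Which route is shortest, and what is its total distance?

Option A: 6 + 27 + 24 + 28 + 11 + 12 + 14 = 122
Option B: 19 + 14 + 27 + 20 + 12 + 19 + 16 = 127
Option C: 21 + 14 + 25 + 8 + 19 + 17 + 26 = 130

Shortest is Option A, total 122 min.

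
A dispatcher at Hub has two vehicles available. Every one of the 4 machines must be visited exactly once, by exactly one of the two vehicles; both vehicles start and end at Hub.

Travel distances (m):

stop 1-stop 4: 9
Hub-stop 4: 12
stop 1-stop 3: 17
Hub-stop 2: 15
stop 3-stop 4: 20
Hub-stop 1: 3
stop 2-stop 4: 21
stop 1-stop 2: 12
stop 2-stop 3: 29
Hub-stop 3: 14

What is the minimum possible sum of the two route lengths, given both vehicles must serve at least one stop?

There are 2^3 − 1 = 7 ways to divide the 4 stops into two non-empty groups. For each, the best each vehicle can do is its own shortest tour through its group:
  {stop 1} + {stop 2, stop 3, stop 4}: 6 + 70 = 76
  {stop 2} + {stop 1, stop 3, stop 4}: 30 + 46 = 76
  {stop 1, stop 2} + {stop 3, stop 4}: 30 + 46 = 76
  {stop 3} + {stop 1, stop 2, stop 4}: 28 + 48 = 76
  {stop 1, stop 3} + {stop 2, stop 4}: 34 + 48 = 82
  {stop 2, stop 3} + {stop 1, stop 4}: 58 + 24 = 82
  … (7 splits in total)
Best: vehicle 1 Hub → stop 1 → Hub = 6; vehicle 2 Hub → stop 2 → stop 4 → stop 3 → Hub = 70; combined 76.

76 m — the smallest possible combined total.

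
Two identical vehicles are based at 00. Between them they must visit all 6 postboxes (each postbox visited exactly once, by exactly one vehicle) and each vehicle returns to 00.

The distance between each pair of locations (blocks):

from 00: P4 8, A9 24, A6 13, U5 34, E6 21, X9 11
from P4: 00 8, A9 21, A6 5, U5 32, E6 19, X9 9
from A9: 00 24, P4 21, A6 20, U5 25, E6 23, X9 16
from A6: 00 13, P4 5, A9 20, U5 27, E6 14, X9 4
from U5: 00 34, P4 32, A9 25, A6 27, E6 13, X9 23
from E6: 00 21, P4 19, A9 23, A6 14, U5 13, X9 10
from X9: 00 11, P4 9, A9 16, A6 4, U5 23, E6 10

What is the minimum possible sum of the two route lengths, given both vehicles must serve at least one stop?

105 blocks — the smallest possible combined total.

Check every non-empty split of the stops between the two vehicles; for each half take its own optimal tour:
  {P4} + {A9, A6, U5, E6, X9}: 16 + 89 = 105
  {A9} + {P4, A6, U5, E6, X9}: 48 + 74 = 122
  {P4, A9} + {A6, U5, E6, X9}: 53 + 74 = 127
  {A6} + {P4, A9, U5, E6, X9}: 26 + 88 = 114
  {P4, A6} + {A9, U5, E6, X9}: 26 + 83 = 109
  {A9, A6} + {P4, U5, E6, X9}: 57 + 74 = 131
  … (31 splits in total)
Best: vehicle 1 00 → P4 → 00 = 16; vehicle 2 00 → A9 → U5 → E6 → X9 → A6 → 00 = 89; combined 105.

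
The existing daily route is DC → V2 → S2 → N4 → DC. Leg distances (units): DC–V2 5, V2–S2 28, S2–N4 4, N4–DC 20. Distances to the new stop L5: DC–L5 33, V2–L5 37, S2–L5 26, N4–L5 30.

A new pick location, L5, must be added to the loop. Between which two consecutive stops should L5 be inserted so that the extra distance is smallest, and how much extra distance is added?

Adding 35 by placing L5 on the V2–S2 leg.

Insertion cost between consecutive stops i–j is d(i,L5) + d(L5,j) − d(i,j):
  between DC and V2: 33 + 37 − 5 = 65
  between V2 and S2: 37 + 26 − 28 = 35
  between S2 and N4: 26 + 30 − 4 = 52
  between N4 and DC: 30 + 33 − 20 = 43
Cheapest insertion is between V2 and S2, adding 35.
New total = 57 + 35 = 92.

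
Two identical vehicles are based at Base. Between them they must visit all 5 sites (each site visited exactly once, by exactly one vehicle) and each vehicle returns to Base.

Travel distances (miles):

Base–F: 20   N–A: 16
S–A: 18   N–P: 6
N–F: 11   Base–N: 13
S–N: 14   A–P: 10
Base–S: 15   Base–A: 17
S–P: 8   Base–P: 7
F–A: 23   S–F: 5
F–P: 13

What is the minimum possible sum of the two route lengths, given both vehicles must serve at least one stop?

Check every non-empty split of the stops between the two vehicles; for each half take its own optimal tour:
  {S} + {N, F, A, P}: 30 + 64 = 94
  {N} + {S, F, A, P}: 26 + 60 = 86
  {S, N} + {F, A, P}: 42 + 60 = 102
  {F} + {S, N, A, P}: 40 + 62 = 102
  {S, F} + {N, A, P}: 40 + 46 = 86
  {N, F} + {S, A, P}: 44 + 50 = 94
  … (15 splits in total)
  {S, N, F} + {A, P}: 44 + 34 = 78  ← best
Best: vehicle 1 Base → S → F → N → Base = 44; vehicle 2 Base → A → P → Base = 34; combined 78.

78 miles — the smallest possible combined total.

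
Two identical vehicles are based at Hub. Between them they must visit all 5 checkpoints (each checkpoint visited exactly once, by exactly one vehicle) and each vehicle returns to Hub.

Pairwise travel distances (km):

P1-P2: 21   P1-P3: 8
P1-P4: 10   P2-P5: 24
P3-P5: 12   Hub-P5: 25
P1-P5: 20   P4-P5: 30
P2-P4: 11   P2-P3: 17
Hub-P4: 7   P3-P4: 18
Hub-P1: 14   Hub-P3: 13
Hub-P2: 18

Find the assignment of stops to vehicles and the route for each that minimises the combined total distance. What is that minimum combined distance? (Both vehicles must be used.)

Try each way of splitting the stops between the two vehicles (each non-empty) and, for each split, find the best tour for each vehicle:
  {P1} + {P2, P3, P4, P5}: 28 + 67 = 95
  {P2} + {P1, P3, P4, P5}: 36 + 62 = 98
  {P1, P2} + {P3, P4, P5}: 53 + 62 = 115
  {P3} + {P1, P2, P4, P5}: 26 + 76 = 102
  {P1, P3} + {P2, P4, P5}: 35 + 67 = 102
  {P2, P3} + {P1, P4, P5}: 48 + 62 = 110
  … (15 splits in total)
  {P4} + {P1, P2, P3, P5}: 14 + 76 = 90  ← best
Best: vehicle 1 Hub → P4 → Hub = 14; vehicle 2 Hub → P1 → P3 → P5 → P2 → Hub = 76; combined 90.

90 km — the smallest possible combined total.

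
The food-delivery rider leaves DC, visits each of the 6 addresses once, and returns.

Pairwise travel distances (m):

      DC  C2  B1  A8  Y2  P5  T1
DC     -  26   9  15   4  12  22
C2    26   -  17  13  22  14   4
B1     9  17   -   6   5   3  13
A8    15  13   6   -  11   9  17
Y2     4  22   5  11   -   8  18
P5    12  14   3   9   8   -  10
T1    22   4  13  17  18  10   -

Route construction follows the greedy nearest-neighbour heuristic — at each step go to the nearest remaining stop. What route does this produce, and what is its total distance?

60 m along DC → Y2 → B1 → P5 → A8 → C2 → T1 → DC.

From DC: distances to unvisited — Y2=4, B1=9, P5=12, A8=15, T1=22, C2=26. Nearest is Y2 (4).
From Y2: distances to unvisited — B1=5, P5=8, A8=11, T1=18, C2=22. Nearest is B1 (5).
From B1: distances to unvisited — P5=3, A8=6, T1=13, C2=17. Nearest is P5 (3).
From P5: distances to unvisited — A8=9, T1=10, C2=14. Nearest is A8 (9).
From A8: distances to unvisited — C2=13, T1=17. Nearest is C2 (13).
From C2: distances to unvisited — T1=4. Nearest is T1 (4).
Return T1→DC: 22.
Total = 4 + 5 + 3 + 9 + 13 + 4 + 22 = 60.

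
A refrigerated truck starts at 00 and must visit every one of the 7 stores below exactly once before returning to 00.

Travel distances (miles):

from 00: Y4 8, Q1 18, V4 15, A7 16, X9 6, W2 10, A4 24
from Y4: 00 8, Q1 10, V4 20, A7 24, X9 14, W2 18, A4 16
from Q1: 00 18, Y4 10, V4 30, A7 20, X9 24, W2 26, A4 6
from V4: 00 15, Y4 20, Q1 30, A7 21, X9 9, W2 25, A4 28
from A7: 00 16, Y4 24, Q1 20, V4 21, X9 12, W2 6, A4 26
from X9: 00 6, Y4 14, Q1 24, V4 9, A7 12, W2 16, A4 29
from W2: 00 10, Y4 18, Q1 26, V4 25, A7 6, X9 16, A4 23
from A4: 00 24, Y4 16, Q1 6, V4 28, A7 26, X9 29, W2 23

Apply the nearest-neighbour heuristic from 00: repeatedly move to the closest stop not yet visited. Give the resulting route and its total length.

Nearest-neighbour total = 96 miles; route 00 → X9 → V4 → Y4 → Q1 → A4 → W2 → A7 → 00.

From 00: distances to unvisited — X9=6, Y4=8, W2=10, V4=15, A7=16, Q1=18, A4=24. Nearest is X9 (6).
From X9: distances to unvisited — V4=9, A7=12, Y4=14, W2=16, Q1=24, A4=29. Nearest is V4 (9).
From V4: distances to unvisited — Y4=20, A7=21, W2=25, A4=28, Q1=30. Nearest is Y4 (20).
From Y4: distances to unvisited — Q1=10, A4=16, W2=18, A7=24. Nearest is Q1 (10).
From Q1: distances to unvisited — A4=6, A7=20, W2=26. Nearest is A4 (6).
From A4: distances to unvisited — W2=23, A7=26. Nearest is W2 (23).
From W2: distances to unvisited — A7=6. Nearest is A7 (6).
Return A7→00: 16.
Total = 6 + 9 + 20 + 10 + 6 + 23 + 6 + 16 = 96.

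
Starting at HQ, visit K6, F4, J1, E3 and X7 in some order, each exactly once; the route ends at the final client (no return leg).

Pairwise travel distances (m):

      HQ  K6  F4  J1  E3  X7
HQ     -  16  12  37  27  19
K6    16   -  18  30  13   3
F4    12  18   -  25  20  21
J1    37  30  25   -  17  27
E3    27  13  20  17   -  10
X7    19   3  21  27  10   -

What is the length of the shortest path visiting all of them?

There are 5! = 120 possible orderings.
HQ→K6→F4→J1→E3→X7: 16+18+25+17+10 = 86
HQ→K6→F4→J1→X7→E3: 16+18+25+27+10 = 96
HQ→K6→F4→E3→J1→X7: 16+18+20+17+27 = 98
HQ→K6→F4→E3→X7→J1: 16+18+20+10+27 = 91
HQ→K6→F4→X7→J1→E3: 16+18+21+27+17 = 99
HQ→K6→F4→X7→E3→J1: 16+18+21+10+17 = 82
HQ→K6→J1→F4→E3→X7: 16+30+25+20+10 = 101
HQ→K6→J1→F4→X7→E3: 16+30+25+21+10 = 102
HQ→K6→J1→E3→F4→X7: 16+30+17+20+21 = 104
HQ→K6→J1→E3→X7→F4: 16+30+17+10+21 = 94
HQ→K6→J1→X7→F4→E3: 16+30+27+21+20 = 114
HQ→K6→J1→X7→E3→F4: 16+30+27+10+20 = 103
HQ→K6→E3→F4→J1→X7: 16+13+20+25+27 = 101
HQ→K6→E3→F4→X7→J1: 16+13+20+21+27 = 97
… (106 more)
HQ→F4→K6→X7→E3→J1: 12+18+3+10+17 = 60  ← best
The minimum is 60.
One shortest path: HQ → F4 → K6 → X7 → E3 → J1.

60 m — the minimum one-way total.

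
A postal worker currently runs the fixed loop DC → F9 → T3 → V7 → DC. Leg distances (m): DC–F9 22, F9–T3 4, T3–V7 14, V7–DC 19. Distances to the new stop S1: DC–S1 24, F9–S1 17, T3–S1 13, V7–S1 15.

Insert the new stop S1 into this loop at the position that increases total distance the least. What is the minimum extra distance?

Insertion cost between consecutive stops i–j is d(i,S1) + d(S1,j) − d(i,j):
  between DC and F9: 24 + 17 − 22 = 19
  between F9 and T3: 17 + 13 − 4 = 26
  between T3 and V7: 13 + 15 − 14 = 14
  between V7 and DC: 15 + 24 − 19 = 20
Cheapest insertion is between T3 and V7, adding 14.
New total = 59 + 14 = 73.

Adding 14 m by placing S1 on the T3–V7 leg.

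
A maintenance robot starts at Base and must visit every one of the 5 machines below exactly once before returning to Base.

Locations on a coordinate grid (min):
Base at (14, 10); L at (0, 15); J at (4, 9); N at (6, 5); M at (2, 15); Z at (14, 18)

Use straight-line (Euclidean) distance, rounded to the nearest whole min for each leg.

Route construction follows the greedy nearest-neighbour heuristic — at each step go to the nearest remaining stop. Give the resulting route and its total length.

Nearest-neighbour total = 42 min; route Base → Z → M → L → J → N → Base.

Base → [Z:8 / N:9 / J:10 / M:13 / L:15] → Z (8)
Z → [M:12 / J:13 / L:14 / N:15] → M (12)
M → [L:2 / J:6 / N:11] → L (2)
L → [J:7 / N:12] → J (7)
J → [N:4] → N (4)
Return N→Base: 9.
Total = 8 + 12 + 2 + 7 + 4 + 9 = 42.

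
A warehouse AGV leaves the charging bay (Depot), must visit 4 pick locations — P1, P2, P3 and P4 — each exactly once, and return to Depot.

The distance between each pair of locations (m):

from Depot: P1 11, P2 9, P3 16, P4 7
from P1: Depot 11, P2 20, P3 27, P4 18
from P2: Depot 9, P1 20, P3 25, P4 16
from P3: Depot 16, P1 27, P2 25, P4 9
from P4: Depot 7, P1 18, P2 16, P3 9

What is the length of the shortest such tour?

72 m — the shortest possible round trip.

With 4 stops there are 4!/2 = 12 distinct round trips (a route and its reverse cost the same).
Depot-P1-P2-P3-P4-Depot: 11+20+25+9+7 = 72
Depot-P1-P2-P4-P3-Depot: 11+20+16+9+16 = 72
Depot-P1-P3-P2-P4-Depot: 11+27+25+16+7 = 86
Depot-P1-P3-P4-P2-Depot: 11+27+9+16+9 = 72
Depot-P1-P4-P2-P3-Depot: 11+18+16+25+16 = 86
Depot-P1-P4-P3-P2-Depot: 11+18+9+25+9 = 72
Depot-P2-P1-P3-P4-Depot: 9+20+27+9+7 = 72
Depot-P2-P1-P4-P3-Depot: 9+20+18+9+16 = 72
Depot-P2-P3-P1-P4-Depot: 9+25+27+18+7 = 86
Depot-P2-P4-P1-P3-Depot: 9+16+18+27+16 = 86
Depot-P3-P1-P2-P4-Depot: 16+27+20+16+7 = 86
Depot-P3-P2-P1-P4-Depot: 16+25+20+18+7 = 86
The minimum is 72.
One optimal route: Depot → P1 → P2 → P3 → P4 → Depot (or its reverse).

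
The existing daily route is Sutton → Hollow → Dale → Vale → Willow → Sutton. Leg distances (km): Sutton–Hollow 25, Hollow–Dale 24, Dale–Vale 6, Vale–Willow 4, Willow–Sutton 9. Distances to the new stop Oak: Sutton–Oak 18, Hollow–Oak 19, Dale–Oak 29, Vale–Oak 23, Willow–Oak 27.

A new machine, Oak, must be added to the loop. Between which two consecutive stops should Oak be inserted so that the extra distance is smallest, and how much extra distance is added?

Minimum extra distance: 12 km, inserting Oak between Sutton and Hollow.

Insertion cost between consecutive stops i–j is d(i,Oak) + d(Oak,j) − d(i,j):
  between Sutton and Hollow: 18 + 19 − 25 = 12
  between Hollow and Dale: 19 + 29 − 24 = 24
  between Dale and Vale: 29 + 23 − 6 = 46
  between Vale and Willow: 23 + 27 − 4 = 46
  between Willow and Sutton: 27 + 18 − 9 = 36
Cheapest insertion is between Sutton and Hollow, adding 12.
New total = 68 + 12 = 80.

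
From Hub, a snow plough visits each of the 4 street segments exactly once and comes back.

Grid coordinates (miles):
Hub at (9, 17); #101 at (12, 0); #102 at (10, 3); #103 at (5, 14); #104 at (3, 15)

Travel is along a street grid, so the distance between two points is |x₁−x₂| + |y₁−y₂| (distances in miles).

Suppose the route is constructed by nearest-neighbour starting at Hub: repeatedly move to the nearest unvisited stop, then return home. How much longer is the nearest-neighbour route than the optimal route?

Hub: #103=7, #104=8, #102=15, #101=20 ⇒ #103
#103: #104=3, #102=16, #101=21 ⇒ #104
#104: #102=19, #101=24 ⇒ #102
#102: #101=5 ⇒ #101
NN route Hub → #103 → #104 → #102 → #101 → Hub costs 54.
Optimal: Hub → #101 → #102 → #103 → #104 → Hub costs 52 (by enumerating all 12 distinct tours).
Excess = 54 − 52 = 2.

Excess over optimum: 2 miles.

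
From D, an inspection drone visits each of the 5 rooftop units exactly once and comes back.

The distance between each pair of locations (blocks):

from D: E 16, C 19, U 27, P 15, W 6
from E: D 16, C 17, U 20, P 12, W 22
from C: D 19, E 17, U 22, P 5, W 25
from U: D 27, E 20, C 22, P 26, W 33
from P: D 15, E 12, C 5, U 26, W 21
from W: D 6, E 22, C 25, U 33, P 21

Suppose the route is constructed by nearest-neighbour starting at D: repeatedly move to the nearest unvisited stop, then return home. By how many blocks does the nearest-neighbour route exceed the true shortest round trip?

6 blocks longer than the optimal tour.

From D: W=6, P=15, E=16, C=19, U=27 → choose W (6).
From W: P=21, E=22, C=25, U=33 → choose P (21).
From P: C=5, E=12, U=26 → choose C (5).
From C: E=17, U=22 → choose E (17).
From E: U=20 → choose U (20).
NN route D → W → P → C → E → U → D costs 96.
Optimal: D → E → U → C → P → W → D costs 90 (by enumerating all 60 distinct tours).
Excess = 96 − 90 = 6.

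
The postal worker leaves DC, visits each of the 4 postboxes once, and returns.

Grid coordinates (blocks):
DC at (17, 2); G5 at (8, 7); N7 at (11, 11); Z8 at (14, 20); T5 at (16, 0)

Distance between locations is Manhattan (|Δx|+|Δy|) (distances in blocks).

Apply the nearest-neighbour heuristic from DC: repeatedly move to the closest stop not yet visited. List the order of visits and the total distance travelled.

At DC the remaining stops are T5 3, G5 14, N7 15, Z8 21; go to T5.
At T5 the remaining stops are G5 15, N7 16, Z8 22; go to G5.
At G5 the remaining stops are N7 7, Z8 19; go to N7.
At N7 the remaining stops are Z8 12; go to Z8.
Return Z8→DC: 21.
Total = 3 + 15 + 7 + 12 + 21 = 58.

58 blocks along DC → T5 → G5 → N7 → Z8 → DC.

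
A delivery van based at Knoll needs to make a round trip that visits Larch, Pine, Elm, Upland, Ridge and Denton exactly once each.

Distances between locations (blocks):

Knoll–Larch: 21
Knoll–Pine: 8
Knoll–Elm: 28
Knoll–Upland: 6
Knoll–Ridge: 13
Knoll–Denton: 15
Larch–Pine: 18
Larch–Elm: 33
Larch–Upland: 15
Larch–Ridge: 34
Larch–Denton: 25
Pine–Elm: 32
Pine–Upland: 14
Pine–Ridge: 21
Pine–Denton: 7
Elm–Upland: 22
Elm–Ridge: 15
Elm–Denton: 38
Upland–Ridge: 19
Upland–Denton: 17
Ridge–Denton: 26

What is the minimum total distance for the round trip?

There are 360 distinct closed tours to check (reversals are equivalent).
Knoll→Larch→Pine→Elm→Upland→Ridge→Denton→Knoll: 21+18+32+22+19+26+15 = 153
Knoll→Larch→Pine→Elm→Upland→Denton→Ridge→Knoll: 21+18+32+22+17+26+13 = 149
Knoll→Larch→Pine→Elm→Ridge→Upland→Denton→Knoll: 21+18+32+15+19+17+15 = 137
Knoll→Larch→Pine→Elm→Ridge→Denton→Upland→Knoll: 21+18+32+15+26+17+6 = 135
Knoll→Larch→Pine→Elm→Denton→Upland→Ridge→Knoll: 21+18+32+38+17+19+13 = 158
Knoll→Larch→Pine→Elm→Denton→Ridge→Upland→Knoll: 21+18+32+38+26+19+6 = 160
Knoll→Larch→Pine→Upland→Elm→Ridge→Denton→Knoll: 21+18+14+22+15+26+15 = 131
Knoll→Larch→Pine→Upland→Elm→Denton→Ridge→Knoll: 21+18+14+22+38+26+13 = 152
… (352 more)
Knoll→Pine→Denton→Larch→Upland→Elm→Ridge→Knoll: 8+7+25+15+22+15+13 = 105  ← best
The minimum is 105.
One optimal route: Knoll → Pine → Denton → Larch → Upland → Elm → Ridge → Knoll (or its reverse).

Shortest round trip = 105 blocks.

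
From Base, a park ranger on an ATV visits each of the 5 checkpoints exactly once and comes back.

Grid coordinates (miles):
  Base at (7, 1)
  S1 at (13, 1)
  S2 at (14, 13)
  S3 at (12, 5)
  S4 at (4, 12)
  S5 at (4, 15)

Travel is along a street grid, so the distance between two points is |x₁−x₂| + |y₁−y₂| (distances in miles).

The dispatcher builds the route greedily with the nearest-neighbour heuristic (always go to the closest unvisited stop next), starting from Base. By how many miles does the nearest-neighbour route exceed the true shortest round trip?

Base: S1=6, S3=9, S4=14, S5=17, S2=19 ⇒ S1
S1: S3=5, S2=13, S4=20, S5=23 ⇒ S3
S3: S2=10, S4=15, S5=18 ⇒ S2
S2: S4=11, S5=12 ⇒ S4
S4: S5=3 ⇒ S5
NN route Base → S1 → S3 → S2 → S4 → S5 → Base costs 52.
Optimal: Base → S1 → S3 → S2 → S5 → S4 → Base costs 50 (by enumerating all 60 distinct tours).
Excess = 52 − 50 = 2.

Excess over optimum: 2 miles.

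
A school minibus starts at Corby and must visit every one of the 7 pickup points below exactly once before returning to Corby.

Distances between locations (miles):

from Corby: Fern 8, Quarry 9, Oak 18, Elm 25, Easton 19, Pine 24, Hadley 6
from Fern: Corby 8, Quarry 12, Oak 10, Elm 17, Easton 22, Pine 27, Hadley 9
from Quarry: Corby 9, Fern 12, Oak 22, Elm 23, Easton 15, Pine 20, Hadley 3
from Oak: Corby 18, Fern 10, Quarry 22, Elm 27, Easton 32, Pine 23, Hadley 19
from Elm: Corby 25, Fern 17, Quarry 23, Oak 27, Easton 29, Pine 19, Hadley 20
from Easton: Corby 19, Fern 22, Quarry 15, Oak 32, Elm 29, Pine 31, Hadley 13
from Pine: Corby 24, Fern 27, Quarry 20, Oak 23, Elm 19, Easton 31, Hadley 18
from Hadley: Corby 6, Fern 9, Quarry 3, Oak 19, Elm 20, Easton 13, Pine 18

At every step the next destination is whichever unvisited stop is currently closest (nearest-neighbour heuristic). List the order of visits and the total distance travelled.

Corby → [Hadley:6 / Fern:8 / Quarry:9 / Oak:18 / Easton:19 / Pine:24 / Elm:25] → Hadley (6)
Hadley → [Quarry:3 / Fern:9 / Easton:13 / Pine:18 / Oak:19 / Elm:20] → Quarry (3)
Quarry → [Fern:12 / Easton:15 / Pine:20 / Oak:22 / Elm:23] → Fern (12)
Fern → [Oak:10 / Elm:17 / Easton:22 / Pine:27] → Oak (10)
Oak → [Pine:23 / Elm:27 / Easton:32] → Pine (23)
Pine → [Elm:19 / Easton:31] → Elm (19)
Elm → [Easton:29] → Easton (29)
Return Easton→Corby: 19.
Total = 6 + 3 + 12 + 10 + 23 + 19 + 29 + 19 = 121.

121 miles along Corby → Hadley → Quarry → Fern → Oak → Pine → Elm → Easton → Corby.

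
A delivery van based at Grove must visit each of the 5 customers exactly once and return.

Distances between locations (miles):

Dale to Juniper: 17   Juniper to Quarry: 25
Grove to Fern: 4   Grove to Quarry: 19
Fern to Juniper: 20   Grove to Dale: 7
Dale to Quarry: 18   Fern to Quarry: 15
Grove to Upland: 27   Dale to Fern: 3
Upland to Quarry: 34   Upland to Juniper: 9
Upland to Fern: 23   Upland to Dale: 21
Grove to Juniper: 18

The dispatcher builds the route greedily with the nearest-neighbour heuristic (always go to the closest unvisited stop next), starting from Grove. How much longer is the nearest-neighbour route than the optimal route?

From Grove: Fern=4, Dale=7, Juniper=18, Quarry=19, Upland=27 → choose Fern (4).
From Fern: Dale=3, Quarry=15, Juniper=20, Upland=23 → choose Dale (3).
From Dale: Juniper=17, Quarry=18, Upland=21 → choose Juniper (17).
From Juniper: Upland=9, Quarry=25 → choose Upland (9).
From Upland: Quarry=34 → choose Quarry (34).
NN route Grove → Fern → Dale → Juniper → Upland → Quarry → Grove costs 86.
Optimal: Grove → Dale → Upland → Juniper → Quarry → Fern → Grove costs 81 (by enumerating all 60 distinct tours).
Excess = 86 − 81 = 5.

The nearest-neighbour route is 5 miles longer than optimal.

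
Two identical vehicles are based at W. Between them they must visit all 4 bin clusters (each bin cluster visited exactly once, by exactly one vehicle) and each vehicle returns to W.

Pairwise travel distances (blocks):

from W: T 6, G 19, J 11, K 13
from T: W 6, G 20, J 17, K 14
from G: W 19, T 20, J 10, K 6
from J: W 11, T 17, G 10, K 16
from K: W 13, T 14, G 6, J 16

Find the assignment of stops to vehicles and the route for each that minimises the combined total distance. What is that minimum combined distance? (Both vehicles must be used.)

There are 2^3 − 1 = 7 ways to divide the 4 stops into two non-empty groups. For each, the best each vehicle can do is its own shortest tour through its group:
  {T} + {G, J, K}: 12 + 40 = 52
  {G} + {T, J, K}: 38 + 47 = 85
  {T, G} + {J, K}: 45 + 40 = 85
  {J} + {T, G, K}: 22 + 45 = 67
  {T, J} + {G, K}: 34 + 38 = 72
  {G, J} + {T, K}: 40 + 33 = 73
  … (7 splits in total)
Best: vehicle 1 W → T → W = 12; vehicle 2 W → J → G → K → W = 40; combined 52.

Minimum combined distance: 52 blocks.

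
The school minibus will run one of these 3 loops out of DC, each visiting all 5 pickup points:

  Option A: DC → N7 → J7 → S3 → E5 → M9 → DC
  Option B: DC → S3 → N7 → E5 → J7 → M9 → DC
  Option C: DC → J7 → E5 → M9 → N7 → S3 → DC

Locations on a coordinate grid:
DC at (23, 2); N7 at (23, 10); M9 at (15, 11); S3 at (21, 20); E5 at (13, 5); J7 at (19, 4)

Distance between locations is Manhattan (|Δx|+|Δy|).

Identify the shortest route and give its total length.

Option A: 8 + 10 + 18 + 23 + 8 + 17 = 84
Option B: 20 + 12 + 15 + 7 + 11 + 17 = 82
Option C: 6 + 7 + 8 + 9 + 12 + 20 = 62

62 — Option C is the shortest.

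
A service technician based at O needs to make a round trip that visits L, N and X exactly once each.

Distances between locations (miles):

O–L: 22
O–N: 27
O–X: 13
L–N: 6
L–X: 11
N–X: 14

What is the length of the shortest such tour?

There are 3 distinct closed tours to check (reversals are equivalent).
O → L → N → X → O: 22+6+14+13 = 55
O → L → X → N → O: 22+11+14+27 = 74
O → N → L → X → O: 27+6+11+13 = 57
The minimum is 55.
One optimal route: O → L → N → X → O (or its reverse).

Minimum total distance: 55 miles.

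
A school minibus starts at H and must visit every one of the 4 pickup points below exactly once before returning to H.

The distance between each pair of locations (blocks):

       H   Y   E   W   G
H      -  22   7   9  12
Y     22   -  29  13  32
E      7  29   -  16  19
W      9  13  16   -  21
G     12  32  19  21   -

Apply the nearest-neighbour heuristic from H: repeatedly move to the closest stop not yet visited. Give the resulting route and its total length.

From H: distances to unvisited — E=7, W=9, G=12, Y=22. Nearest is E (7).
From E: distances to unvisited — W=16, G=19, Y=29. Nearest is W (16).
From W: distances to unvisited — Y=13, G=21. Nearest is Y (13).
From Y: distances to unvisited — G=32. Nearest is G (32).
Return G→H: 12.
Total = 7 + 16 + 13 + 32 + 12 = 80.

80 blocks along H → E → W → Y → G → H.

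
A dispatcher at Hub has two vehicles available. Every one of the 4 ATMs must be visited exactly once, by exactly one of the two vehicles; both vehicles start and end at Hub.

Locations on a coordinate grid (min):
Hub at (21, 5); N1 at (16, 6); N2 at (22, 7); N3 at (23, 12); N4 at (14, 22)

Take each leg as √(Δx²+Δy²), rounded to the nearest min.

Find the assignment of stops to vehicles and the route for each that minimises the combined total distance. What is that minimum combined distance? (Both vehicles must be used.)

Check every non-empty split of the stops between the two vehicles; for each half take its own optimal tour:
  {N1} + {N2, N3, N4}: 10 + 38 = 48
  {N2} + {N1, N3, N4}: 4 + 41 = 45
  {N1, N2} + {N3, N4}: 13 + 38 = 51
  {N3} + {N1, N2, N4}: 14 + 40 = 54
  {N1, N3} + {N2, N4}: 21 + 37 = 58
  {N2, N3} + {N1, N4}: 14 + 39 = 53
  … (7 splits in total)
Best: vehicle 1 Hub → N2 → Hub = 4; vehicle 2 Hub → N1 → N4 → N3 → Hub = 41; combined 45.

45 min — the smallest possible combined total.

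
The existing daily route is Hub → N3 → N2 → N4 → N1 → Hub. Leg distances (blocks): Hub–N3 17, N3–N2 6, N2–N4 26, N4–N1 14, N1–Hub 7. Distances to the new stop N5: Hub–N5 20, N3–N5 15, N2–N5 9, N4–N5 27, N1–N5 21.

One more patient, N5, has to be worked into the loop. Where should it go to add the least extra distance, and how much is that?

Insertion cost between consecutive stops i–j is d(i,N5) + d(N5,j) − d(i,j):
  between Hub and N3: 20 + 15 − 17 = 18
  between N3 and N2: 15 + 9 − 6 = 18
  between N2 and N4: 9 + 27 − 26 = 10
  between N4 and N1: 27 + 21 − 14 = 34
  between N1 and Hub: 21 + 20 − 7 = 34
Cheapest insertion is between N2 and N4, adding 10.
New total = 70 + 10 = 80.

Minimum extra distance: 10 blocks, inserting N5 between N2 and N4.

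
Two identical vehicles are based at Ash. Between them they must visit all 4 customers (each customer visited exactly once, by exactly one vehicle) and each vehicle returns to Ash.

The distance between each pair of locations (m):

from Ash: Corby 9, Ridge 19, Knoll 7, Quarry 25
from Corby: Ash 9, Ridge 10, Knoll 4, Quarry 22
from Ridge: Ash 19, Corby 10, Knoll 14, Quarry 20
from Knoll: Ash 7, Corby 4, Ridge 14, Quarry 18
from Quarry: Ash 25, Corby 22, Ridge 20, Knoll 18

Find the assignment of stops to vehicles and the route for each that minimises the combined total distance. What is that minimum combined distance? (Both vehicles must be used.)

Try each way of splitting the stops between the two vehicles (each non-empty) and, for each split, find the best tour for each vehicle:
  {Corby} + {Ridge, Knoll, Quarry}: 18 + 64 = 82
  {Ridge} + {Corby, Knoll, Quarry}: 38 + 56 = 94
  {Corby, Ridge} + {Knoll, Quarry}: 38 + 50 = 88
  {Knoll} + {Corby, Ridge, Quarry}: 14 + 64 = 78
  {Corby, Knoll} + {Ridge, Quarry}: 20 + 64 = 84
  {Ridge, Knoll} + {Corby, Quarry}: 40 + 56 = 96
  … (7 splits in total)
Best: vehicle 1 Ash → Knoll → Ash = 14; vehicle 2 Ash → Corby → Ridge → Quarry → Ash = 64; combined 78.

Minimum combined distance: 78 m.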